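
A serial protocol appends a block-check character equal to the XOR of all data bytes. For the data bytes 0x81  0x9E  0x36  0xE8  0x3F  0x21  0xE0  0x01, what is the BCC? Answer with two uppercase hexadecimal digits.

XOR the bytes together:
  start with 0x81
  0x81 ⊕ 0x9E = 0x1F
  0x1F ⊕ 0x36 = 0x29
  0x29 ⊕ 0xE8 = 0xC1
  0xC1 ⊕ 0x3F = 0xFE
  0xFE ⊕ 0x21 = 0xDF
  0xDF ⊕ 0xE0 = 0x3F
  0x3F ⊕ 0x01 = 0x3E

3E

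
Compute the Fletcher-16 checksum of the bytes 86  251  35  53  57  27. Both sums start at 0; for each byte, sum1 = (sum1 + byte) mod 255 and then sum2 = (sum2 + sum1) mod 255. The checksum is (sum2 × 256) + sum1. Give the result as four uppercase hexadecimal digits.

Running sums (mod 255):
  after byte 0 (86): sum1=86, sum2=86
  after byte 1 (251): sum1=82, sum2=168
  after byte 2 (35): sum1=117, sum2=30
  after byte 3 (53): sum1=170, sum2=200
  after byte 4 (57): sum1=227, sum2=172
  after byte 5 (27): sum1=254, sum2=171
Checksum = sum2·256 + sum1 = 171·256 + 254 = 44030 = 0xABFE.

ABFE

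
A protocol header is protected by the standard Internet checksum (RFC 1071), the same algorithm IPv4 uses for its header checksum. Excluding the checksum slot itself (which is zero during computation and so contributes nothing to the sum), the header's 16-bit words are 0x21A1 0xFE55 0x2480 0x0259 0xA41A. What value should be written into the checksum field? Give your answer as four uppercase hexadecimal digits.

1515

One's-complement addition (fold any carry out of bit 15 back into bit 0):
  0x21A1 + 0xFE55 = 0x11FF6 → wrap carry → 0x1FF7
  0x1FF7 + 0x2480 = 0x04477
  0x4477 + 0x0259 = 0x046D0
  0x46D0 + 0xA41A = 0x0EAEA
One's-complement sum = 0xEAEA.
Checksum = ~0xEAEA & 0xFFFF = 0x1515.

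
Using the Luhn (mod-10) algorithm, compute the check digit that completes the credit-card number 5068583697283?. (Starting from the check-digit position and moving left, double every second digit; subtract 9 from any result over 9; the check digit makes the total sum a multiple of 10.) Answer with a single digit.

Partial digits right→left: 3 8 2 7 9 6 3 8 5 8 6 0 5
Double every second digit counting from the check-digit position (so the 1st, 3rd, 5th, ... of the partial from the right).
  doubled (with −9 where >9): 6 4 9 6 1 3 1 → sum 30
  kept as-is: 8 7 6 8 8 0 → sum 37
Total = 30 + 37 = 67.
Check digit = (10 − (67 mod 10)) mod 10 = 3.

3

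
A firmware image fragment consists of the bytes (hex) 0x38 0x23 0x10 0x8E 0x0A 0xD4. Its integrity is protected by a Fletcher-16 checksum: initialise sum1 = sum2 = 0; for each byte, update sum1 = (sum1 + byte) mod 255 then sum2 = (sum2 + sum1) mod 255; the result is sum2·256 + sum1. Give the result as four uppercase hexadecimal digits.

Running sums (mod 255):
  after byte 0 (0x38): sum1=56, sum2=56
  after byte 1 (0x23): sum1=91, sum2=147
  after byte 2 (0x10): sum1=107, sum2=254
  after byte 3 (0x8E): sum1=249, sum2=248
  after byte 4 (0x0A): sum1=4, sum2=252
  after byte 5 (0xD4): sum1=216, sum2=213
Checksum = sum2·256 + sum1 = 213·256 + 216 = 54744 = 0xD5D8.

D5D8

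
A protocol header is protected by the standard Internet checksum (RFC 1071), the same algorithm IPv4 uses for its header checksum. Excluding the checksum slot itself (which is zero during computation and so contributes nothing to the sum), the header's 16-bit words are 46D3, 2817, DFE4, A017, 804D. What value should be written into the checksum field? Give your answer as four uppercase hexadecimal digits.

90CB

One's-complement addition (fold any carry out of bit 15 back into bit 0):
  0x46D3 + 0x2817 = 0x06EEA
  0x6EEA + 0xDFE4 = 0x14ECE → wrap carry → 0x4ECF
  0x4ECF + 0xA017 = 0x0EEE6
  0xEEE6 + 0x804D = 0x16F33 → wrap carry → 0x6F34
One's-complement sum = 0x6F34.
Checksum = ~0x6F34 & 0xFFFF = 0x90CB.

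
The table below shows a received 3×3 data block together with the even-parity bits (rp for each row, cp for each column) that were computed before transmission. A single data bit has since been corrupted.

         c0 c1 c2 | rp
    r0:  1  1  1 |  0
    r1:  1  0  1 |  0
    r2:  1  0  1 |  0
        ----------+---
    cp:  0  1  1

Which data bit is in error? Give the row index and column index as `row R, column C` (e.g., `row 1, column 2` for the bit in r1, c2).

row 0, column 0

Recompute each row's even parity and compare to rp:
  r0: data parity 1, sent rp 0 → mismatch
  r1: data parity 0, sent rp 0 → ok
  r2: data parity 0, sent rp 0 → ok
Recompute each column's even parity and compare to cp:
  c0: data parity 1, sent cp 0 → mismatch
  c1: data parity 1, sent cp 1 → ok
  c2: data parity 1, sent cp 1 → ok
Exactly one row (r0) and one column (c0) fail → the flipped bit is at their intersection.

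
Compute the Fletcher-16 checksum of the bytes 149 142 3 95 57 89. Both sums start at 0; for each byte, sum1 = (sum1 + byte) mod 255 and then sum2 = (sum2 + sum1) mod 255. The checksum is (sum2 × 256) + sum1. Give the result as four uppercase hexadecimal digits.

Running sums (mod 255):
  after byte 0 (149): sum1=149, sum2=149
  after byte 1 (142): sum1=36, sum2=185
  after byte 2 (3): sum1=39, sum2=224
  after byte 3 (95): sum1=134, sum2=103
  after byte 4 (57): sum1=191, sum2=39
  after byte 5 (89): sum1=25, sum2=64
Checksum = sum2·256 + sum1 = 64·256 + 25 = 16409 = 0x4019.

4019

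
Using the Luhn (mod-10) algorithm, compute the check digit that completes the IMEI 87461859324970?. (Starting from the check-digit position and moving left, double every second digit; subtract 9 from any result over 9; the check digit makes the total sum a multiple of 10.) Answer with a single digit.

Partial digits right→left: 0 7 9 4 2 3 9 5 8 1 6 4 7 8
Double every second digit counting from the check-digit position (so the 1st, 3rd, 5th, ... of the partial from the right).
  doubled (with −9 where >9): 0 9 4 9 7 3 5 → sum 37
  kept as-is: 7 4 3 5 1 4 8 → sum 32
Total = 37 + 32 = 69.
Check digit = (10 − (69 mod 10)) mod 10 = 1.

1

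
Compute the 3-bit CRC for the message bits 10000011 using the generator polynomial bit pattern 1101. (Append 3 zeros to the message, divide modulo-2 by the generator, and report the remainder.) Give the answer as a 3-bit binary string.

Append 3 zeros: 10000011000. Divide by 1101 (XOR where the leading bit is 1):
  pos 0: 1000 XOR 1101 = 0101
  pos 1: 1010 XOR 1101 = 0111
  pos 2: 1110 XOR 1101 = 0011
  pos 4: 1111 XOR 1101 = 0010
  pos 6: 1000 XOR 1101 = 0101
  pos 7: 1010 XOR 1101 = 0111
Remainder (last 3 bits) = 111. This is the CRC / FCS.

111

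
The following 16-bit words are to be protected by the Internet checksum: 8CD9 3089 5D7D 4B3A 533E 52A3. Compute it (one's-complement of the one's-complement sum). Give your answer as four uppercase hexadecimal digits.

One's-complement addition (fold any carry out of bit 15 back into bit 0):
  0x8CD9 + 0x3089 = 0x0BD62
  0xBD62 + 0x5D7D = 0x11ADF → wrap carry → 0x1AE0
  0x1AE0 + 0x4B3A = 0x0661A
  0x661A + 0x533E = 0x0B958
  0xB958 + 0x52A3 = 0x10BFB → wrap carry → 0x0BFC
One's-complement sum = 0x0BFC.
Checksum = ~0x0BFC & 0xFFFF = 0xF403.

F403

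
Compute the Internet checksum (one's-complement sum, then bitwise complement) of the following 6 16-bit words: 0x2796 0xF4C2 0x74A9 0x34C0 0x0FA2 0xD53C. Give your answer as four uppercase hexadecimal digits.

555E

One's-complement addition (fold any carry out of bit 15 back into bit 0):
  0x2796 + 0xF4C2 = 0x11C58 → wrap carry → 0x1C59
  0x1C59 + 0x74A9 = 0x09102
  0x9102 + 0x34C0 = 0x0C5C2
  0xC5C2 + 0x0FA2 = 0x0D564
  0xD564 + 0xD53C = 0x1AAA0 → wrap carry → 0xAAA1
One's-complement sum = 0xAAA1.
Checksum = ~0xAAA1 & 0xFFFF = 0x555E.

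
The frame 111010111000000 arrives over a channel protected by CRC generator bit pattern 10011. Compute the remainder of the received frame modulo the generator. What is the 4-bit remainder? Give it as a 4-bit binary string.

Modulo-2 division of 111010111000000 by 10011:
  pos 0: 11101 XOR 10011 = 01110
  pos 1: 11100 XOR 10011 = 01111
  pos 2: 11111 XOR 10011 = 01100
  pos 3: 11001 XOR 10011 = 01010
  pos 4: 10101 XOR 10011 = 00110
  pos 6: 11000 XOR 10011 = 01011
  pos 7: 10110 XOR 10011 = 00101
  pos 9: 10100 XOR 10011 = 00111
Remainder = 1110 (nonzero — an error is detected).

1110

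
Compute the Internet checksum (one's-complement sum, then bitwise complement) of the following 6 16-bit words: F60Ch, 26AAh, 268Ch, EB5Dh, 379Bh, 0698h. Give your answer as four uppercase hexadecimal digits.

932B

One's-complement addition (fold any carry out of bit 15 back into bit 0):
  0xF60C + 0x26AA = 0x11CB6 → wrap carry → 0x1CB7
  0x1CB7 + 0x268C = 0x04343
  0x4343 + 0xEB5D = 0x12EA0 → wrap carry → 0x2EA1
  0x2EA1 + 0x379B = 0x0663C
  0x663C + 0x0698 = 0x06CD4
One's-complement sum = 0x6CD4.
Checksum = ~0x6CD4 & 0xFFFF = 0x932B.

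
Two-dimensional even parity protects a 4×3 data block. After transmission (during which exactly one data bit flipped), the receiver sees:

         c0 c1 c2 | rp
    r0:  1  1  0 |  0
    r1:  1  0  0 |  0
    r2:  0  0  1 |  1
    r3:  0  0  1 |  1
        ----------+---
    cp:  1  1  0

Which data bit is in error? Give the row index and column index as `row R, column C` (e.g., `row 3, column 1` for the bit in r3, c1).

row 1, column 0

Recompute each row's even parity and compare to rp:
  r0: data parity 0, sent rp 0 → ok
  r1: data parity 1, sent rp 0 → mismatch
  r2: data parity 1, sent rp 1 → ok
  r3: data parity 1, sent rp 1 → ok
Recompute each column's even parity and compare to cp:
  c0: data parity 0, sent cp 1 → mismatch
  c1: data parity 1, sent cp 1 → ok
  c2: data parity 0, sent cp 0 → ok
Exactly one row (r1) and one column (c0) fail → the flipped bit is at their intersection.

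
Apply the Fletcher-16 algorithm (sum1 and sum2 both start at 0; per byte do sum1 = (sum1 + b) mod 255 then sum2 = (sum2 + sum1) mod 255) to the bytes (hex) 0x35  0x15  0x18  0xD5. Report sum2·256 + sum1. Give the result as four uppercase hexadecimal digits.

Running sums (mod 255):
  after byte 0 (0x35): sum1=53, sum2=53
  after byte 1 (0x15): sum1=74, sum2=127
  after byte 2 (0x18): sum1=98, sum2=225
  after byte 3 (0xD5): sum1=56, sum2=26
Checksum = sum2·256 + sum1 = 26·256 + 56 = 6712 = 0x1A38.

1A38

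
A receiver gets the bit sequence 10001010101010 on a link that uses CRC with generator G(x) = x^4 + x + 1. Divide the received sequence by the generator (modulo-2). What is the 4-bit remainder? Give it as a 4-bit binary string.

Modulo-2 division of 10001010101010 by 10011:
  pos 0: 10001 XOR 10011 = 00010
  pos 3: 10010 XOR 10011 = 00001
  pos 7: 11010 XOR 10011 = 01001
  pos 8: 10011 XOR 10011 = 00000
Remainder = 0000 (zero — the frame passes the CRC check).

0000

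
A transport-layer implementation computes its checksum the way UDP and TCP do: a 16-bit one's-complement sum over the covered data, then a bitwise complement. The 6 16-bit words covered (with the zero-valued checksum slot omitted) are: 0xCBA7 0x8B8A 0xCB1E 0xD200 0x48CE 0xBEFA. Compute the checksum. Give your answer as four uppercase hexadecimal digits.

One's-complement addition (fold any carry out of bit 15 back into bit 0):
  0xCBA7 + 0x8B8A = 0x15731 → wrap carry → 0x5732
  0x5732 + 0xCB1E = 0x12250 → wrap carry → 0x2251
  0x2251 + 0xD200 = 0x0F451
  0xF451 + 0x48CE = 0x13D1F → wrap carry → 0x3D20
  0x3D20 + 0xBEFA = 0x0FC1A
One's-complement sum = 0xFC1A.
Checksum = ~0xFC1A & 0xFFFF = 0x03E5.

03E5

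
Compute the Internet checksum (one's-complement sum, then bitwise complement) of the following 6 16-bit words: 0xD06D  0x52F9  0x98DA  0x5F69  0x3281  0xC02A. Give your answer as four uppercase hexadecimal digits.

One's-complement addition (fold any carry out of bit 15 back into bit 0):
  0xD06D + 0x52F9 = 0x12366 → wrap carry → 0x2367
  0x2367 + 0x98DA = 0x0BC41
  0xBC41 + 0x5F69 = 0x11BAA → wrap carry → 0x1BAB
  0x1BAB + 0x3281 = 0x04E2C
  0x4E2C + 0xC02A = 0x10E56 → wrap carry → 0x0E57
One's-complement sum = 0x0E57.
Checksum = ~0x0E57 & 0xFFFF = 0xF1A8.

F1A8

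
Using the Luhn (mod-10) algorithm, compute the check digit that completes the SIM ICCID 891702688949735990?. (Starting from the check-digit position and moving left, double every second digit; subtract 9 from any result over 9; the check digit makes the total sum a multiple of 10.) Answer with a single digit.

Partial digits right→left: 0 9 9 5 3 7 9 4 9 8 8 6 2 0 7 1 9 8
Double every second digit counting from the check-digit position (so the 1st, 3rd, 5th, ... of the partial from the right).
  doubled (with −9 where >9): 0 9 6 9 9 7 4 5 9 → sum 58
  kept as-is: 9 5 7 4 8 6 0 1 8 → sum 48
Total = 58 + 48 = 106.
Check digit = (10 − (106 mod 10)) mod 10 = 4.

4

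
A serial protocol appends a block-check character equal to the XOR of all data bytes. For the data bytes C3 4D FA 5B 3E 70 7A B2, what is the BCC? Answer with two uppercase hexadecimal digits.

A9

XOR the bytes together:
  start with 0xC3
  0xC3 ⊕ 0x4D = 0x8E
  0x8E ⊕ 0xFA = 0x74
  0x74 ⊕ 0x5B = 0x2F
  0x2F ⊕ 0x3E = 0x11
  0x11 ⊕ 0x70 = 0x61
  0x61 ⊕ 0x7A = 0x1B
  0x1B ⊕ 0xB2 = 0xA9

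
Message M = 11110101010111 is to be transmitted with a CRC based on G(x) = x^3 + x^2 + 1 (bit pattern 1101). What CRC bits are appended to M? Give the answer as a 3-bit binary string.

Append 3 zeros: 11110101010111000. Divide by 1101 (XOR where the leading bit is 1):
  pos 0: 1111 XOR 1101 = 0010
  pos 2: 1001 XOR 1101 = 0100
  pos 3: 1000 XOR 1101 = 0101
  pos 4: 1011 XOR 1101 = 0110
  pos 5: 1100 XOR 1101 = 0001
  pos 8: 1101 XOR 1101 = 0000
  pos 12: 1100 XOR 1101 = 0001
Remainder (last 3 bits) = 010. This is the CRC / FCS.

010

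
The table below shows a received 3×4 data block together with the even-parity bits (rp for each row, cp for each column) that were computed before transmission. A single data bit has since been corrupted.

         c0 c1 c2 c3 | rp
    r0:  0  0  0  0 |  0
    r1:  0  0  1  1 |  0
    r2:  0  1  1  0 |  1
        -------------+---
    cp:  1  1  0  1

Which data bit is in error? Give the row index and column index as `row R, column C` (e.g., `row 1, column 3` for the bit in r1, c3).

Recompute each row's even parity and compare to rp:
  r0: data parity 0, sent rp 0 → ok
  r1: data parity 0, sent rp 0 → ok
  r2: data parity 0, sent rp 1 → mismatch
Recompute each column's even parity and compare to cp:
  c0: data parity 0, sent cp 1 → mismatch
  c1: data parity 1, sent cp 1 → ok
  c2: data parity 0, sent cp 0 → ok
  c3: data parity 1, sent cp 1 → ok
Exactly one row (r2) and one column (c0) fail → the flipped bit is at their intersection.

row 2, column 0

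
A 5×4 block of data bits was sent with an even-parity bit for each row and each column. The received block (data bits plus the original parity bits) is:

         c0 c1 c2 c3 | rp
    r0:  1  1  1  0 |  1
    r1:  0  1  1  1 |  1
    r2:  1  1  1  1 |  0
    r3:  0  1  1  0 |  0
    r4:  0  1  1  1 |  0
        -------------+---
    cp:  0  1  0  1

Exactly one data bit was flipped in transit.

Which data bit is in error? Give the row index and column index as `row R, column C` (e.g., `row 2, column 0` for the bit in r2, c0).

Recompute each row's even parity and compare to rp:
  r0: data parity 1, sent rp 1 → ok
  r1: data parity 1, sent rp 1 → ok
  r2: data parity 0, sent rp 0 → ok
  r3: data parity 0, sent rp 0 → ok
  r4: data parity 1, sent rp 0 → mismatch
Recompute each column's even parity and compare to cp:
  c0: data parity 0, sent cp 0 → ok
  c1: data parity 1, sent cp 1 → ok
  c2: data parity 1, sent cp 0 → mismatch
  c3: data parity 1, sent cp 1 → ok
Exactly one row (r4) and one column (c2) fail → the flipped bit is at their intersection.

row 4, column 2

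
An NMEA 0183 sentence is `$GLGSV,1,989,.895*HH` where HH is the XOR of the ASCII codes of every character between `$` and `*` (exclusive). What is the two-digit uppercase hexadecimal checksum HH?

XOR the ASCII codes of the payload characters:
  'G' = 0x47 → acc = 0x47
  'L' = 0x4C → acc = 0x0B
  'G' = 0x47 → acc = 0x4C
  'S' = 0x53 → acc = 0x1F
  'V' = 0x56 → acc = 0x49
  ',' = 0x2C → acc = 0x65
  '1' = 0x31 → acc = 0x54
  ',' = 0x2C → acc = 0x78
  '9' = 0x39 → acc = 0x41
  '8' = 0x38 → acc = 0x79
  '9' = 0x39 → acc = 0x40
  ',' = 0x2C → acc = 0x6C
  '.' = 0x2E → acc = 0x42
  '8' = 0x38 → acc = 0x7A
  '9' = 0x39 → acc = 0x43
  '5' = 0x35 → acc = 0x76
Checksum = 0x76.

76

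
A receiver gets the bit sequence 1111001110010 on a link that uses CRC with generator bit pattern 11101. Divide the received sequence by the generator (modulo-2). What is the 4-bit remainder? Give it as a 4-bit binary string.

Modulo-2 division of 1111001110010 by 11101:
  pos 0: 11110 XOR 11101 = 00011
  pos 3: 11011 XOR 11101 = 00110
  pos 5: 11010 XOR 11101 = 00111
  pos 7: 11101 XOR 11101 = 00000
Remainder = 0000 (zero — the frame passes the CRC check).

0000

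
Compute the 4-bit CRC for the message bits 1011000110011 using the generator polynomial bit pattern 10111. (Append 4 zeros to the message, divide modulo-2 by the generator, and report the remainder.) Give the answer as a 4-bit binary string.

0001

Append 4 zeros: 10110001100110000. Divide by 10111 (XOR where the leading bit is 1):
  pos 0: 10110 XOR 10111 = 00001
  pos 4: 10011 XOR 10111 = 00100
  pos 6: 10000 XOR 10111 = 00111
  pos 8: 11111 XOR 10111 = 01000
  pos 9: 10000 XOR 10111 = 00111
  pos 11: 11100 XOR 10111 = 01011
  pos 12: 10110 XOR 10111 = 00001
Remainder (last 4 bits) = 0001. This is the CRC / FCS.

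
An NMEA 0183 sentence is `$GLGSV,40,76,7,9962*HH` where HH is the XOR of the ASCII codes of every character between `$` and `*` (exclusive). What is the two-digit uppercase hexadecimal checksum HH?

XOR the ASCII codes of the payload characters:
  'G' = 0x47 → acc = 0x47
  'L' = 0x4C → acc = 0x0B
  'G' = 0x47 → acc = 0x4C
  'S' = 0x53 → acc = 0x1F
  'V' = 0x56 → acc = 0x49
  ',' = 0x2C → acc = 0x65
  '4' = 0x34 → acc = 0x51
  '0' = 0x30 → acc = 0x61
  ',' = 0x2C → acc = 0x4D
  '7' = 0x37 → acc = 0x7A
  '6' = 0x36 → acc = 0x4C
  ',' = 0x2C → acc = 0x60
  '7' = 0x37 → acc = 0x57
  ',' = 0x2C → acc = 0x7B
  '9' = 0x39 → acc = 0x42
  '9' = 0x39 → acc = 0x7B
  '6' = 0x36 → acc = 0x4D
  '2' = 0x32 → acc = 0x7F
Checksum = 0x7F.

7F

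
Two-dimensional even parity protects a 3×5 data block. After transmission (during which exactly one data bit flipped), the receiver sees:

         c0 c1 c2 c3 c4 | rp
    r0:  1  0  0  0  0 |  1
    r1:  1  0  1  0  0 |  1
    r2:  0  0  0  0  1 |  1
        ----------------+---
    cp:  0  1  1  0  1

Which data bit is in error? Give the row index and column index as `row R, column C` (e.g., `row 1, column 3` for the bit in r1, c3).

row 1, column 1

Recompute each row's even parity and compare to rp:
  r0: data parity 1, sent rp 1 → ok
  r1: data parity 0, sent rp 1 → mismatch
  r2: data parity 1, sent rp 1 → ok
Recompute each column's even parity and compare to cp:
  c0: data parity 0, sent cp 0 → ok
  c1: data parity 0, sent cp 1 → mismatch
  c2: data parity 1, sent cp 1 → ok
  c3: data parity 0, sent cp 0 → ok
  c4: data parity 1, sent cp 1 → ok
Exactly one row (r1) and one column (c1) fail → the flipped bit is at their intersection.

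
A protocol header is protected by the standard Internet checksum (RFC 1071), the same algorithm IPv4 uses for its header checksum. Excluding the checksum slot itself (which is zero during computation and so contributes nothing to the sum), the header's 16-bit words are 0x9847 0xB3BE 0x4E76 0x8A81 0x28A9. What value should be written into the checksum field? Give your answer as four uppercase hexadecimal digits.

B258

One's-complement addition (fold any carry out of bit 15 back into bit 0):
  0x9847 + 0xB3BE = 0x14C05 → wrap carry → 0x4C06
  0x4C06 + 0x4E76 = 0x09A7C
  0x9A7C + 0x8A81 = 0x124FD → wrap carry → 0x24FE
  0x24FE + 0x28A9 = 0x04DA7
One's-complement sum = 0x4DA7.
Checksum = ~0x4DA7 & 0xFFFF = 0xB258.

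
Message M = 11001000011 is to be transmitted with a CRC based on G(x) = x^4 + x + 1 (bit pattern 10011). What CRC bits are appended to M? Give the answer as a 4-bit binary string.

0110

Append 4 zeros: 110010000110000. Divide by 10011 (XOR where the leading bit is 1):
  pos 0: 11001 XOR 10011 = 01010
  pos 1: 10100 XOR 10011 = 00111
  pos 3: 11100 XOR 10011 = 01111
  pos 4: 11110 XOR 10011 = 01101
  pos 5: 11011 XOR 10011 = 01000
  pos 6: 10001 XOR 10011 = 00010
  pos 9: 10000 XOR 10011 = 00011
Remainder (last 4 bits) = 0110. This is the CRC / FCS.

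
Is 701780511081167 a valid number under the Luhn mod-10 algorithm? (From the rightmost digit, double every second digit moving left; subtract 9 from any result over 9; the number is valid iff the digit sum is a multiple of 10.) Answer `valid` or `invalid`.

From the right, keep odd positions and double even positions (subtract 9 from any doubled value over 9):
  doubled (positions 2,4,...): 3 2 0 2 0 5 0 → sum 12
  kept (positions 1,3,...): 7 1 8 1 5 8 1 7 → sum 38
Total = 50.
50 mod 10 = 0, so the number is valid.

valid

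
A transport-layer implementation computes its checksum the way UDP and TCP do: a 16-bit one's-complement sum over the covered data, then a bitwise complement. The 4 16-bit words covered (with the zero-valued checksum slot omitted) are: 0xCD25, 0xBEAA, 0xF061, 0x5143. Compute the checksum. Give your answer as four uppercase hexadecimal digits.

328A

One's-complement addition (fold any carry out of bit 15 back into bit 0):
  0xCD25 + 0xBEAA = 0x18BCF → wrap carry → 0x8BD0
  0x8BD0 + 0xF061 = 0x17C31 → wrap carry → 0x7C32
  0x7C32 + 0x5143 = 0x0CD75
One's-complement sum = 0xCD75.
Checksum = ~0xCD75 & 0xFFFF = 0x328A.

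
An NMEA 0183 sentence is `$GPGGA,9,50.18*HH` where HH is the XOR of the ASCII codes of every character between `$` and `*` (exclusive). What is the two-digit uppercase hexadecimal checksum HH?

4D

XOR the ASCII codes of the payload characters:
  'G' = 0x47 → acc = 0x47
  'P' = 0x50 → acc = 0x17
  'G' = 0x47 → acc = 0x50
  'G' = 0x47 → acc = 0x17
  'A' = 0x41 → acc = 0x56
  ',' = 0x2C → acc = 0x7A
  '9' = 0x39 → acc = 0x43
  ',' = 0x2C → acc = 0x6F
  '5' = 0x35 → acc = 0x5A
  '0' = 0x30 → acc = 0x6A
  '.' = 0x2E → acc = 0x44
  '1' = 0x31 → acc = 0x75
  '8' = 0x38 → acc = 0x4D
Checksum = 0x4D.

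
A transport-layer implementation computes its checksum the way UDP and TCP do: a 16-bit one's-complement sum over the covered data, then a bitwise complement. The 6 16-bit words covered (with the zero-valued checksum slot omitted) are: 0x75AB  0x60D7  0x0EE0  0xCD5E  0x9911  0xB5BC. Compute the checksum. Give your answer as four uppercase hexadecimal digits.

FE6F

One's-complement addition (fold any carry out of bit 15 back into bit 0):
  0x75AB + 0x60D7 = 0x0D682
  0xD682 + 0x0EE0 = 0x0E562
  0xE562 + 0xCD5E = 0x1B2C0 → wrap carry → 0xB2C1
  0xB2C1 + 0x9911 = 0x14BD2 → wrap carry → 0x4BD3
  0x4BD3 + 0xB5BC = 0x1018F → wrap carry → 0x0190
One's-complement sum = 0x0190.
Checksum = ~0x0190 & 0xFFFF = 0xFE6F.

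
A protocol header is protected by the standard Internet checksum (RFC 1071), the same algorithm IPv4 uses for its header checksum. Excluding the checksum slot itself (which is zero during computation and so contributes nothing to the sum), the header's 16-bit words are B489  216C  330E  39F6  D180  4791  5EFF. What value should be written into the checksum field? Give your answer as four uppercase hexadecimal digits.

44F4

One's-complement addition (fold any carry out of bit 15 back into bit 0):
  0xB489 + 0x216C = 0x0D5F5
  0xD5F5 + 0x330E = 0x10903 → wrap carry → 0x0904
  0x0904 + 0x39F6 = 0x042FA
  0x42FA + 0xD180 = 0x1147A → wrap carry → 0x147B
  0x147B + 0x4791 = 0x05C0C
  0x5C0C + 0x5EFF = 0x0BB0B
One's-complement sum = 0xBB0B.
Checksum = ~0xBB0B & 0xFFFF = 0x44F4.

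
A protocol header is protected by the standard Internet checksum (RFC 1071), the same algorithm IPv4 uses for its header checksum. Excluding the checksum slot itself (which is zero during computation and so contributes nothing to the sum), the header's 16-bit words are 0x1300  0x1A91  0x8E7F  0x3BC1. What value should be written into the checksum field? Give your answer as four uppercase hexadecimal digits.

One's-complement addition (fold any carry out of bit 15 back into bit 0):
  0x1300 + 0x1A91 = 0x02D91
  0x2D91 + 0x8E7F = 0x0BC10
  0xBC10 + 0x3BC1 = 0x0F7D1
One's-complement sum = 0xF7D1.
Checksum = ~0xF7D1 & 0xFFFF = 0x082E.

082E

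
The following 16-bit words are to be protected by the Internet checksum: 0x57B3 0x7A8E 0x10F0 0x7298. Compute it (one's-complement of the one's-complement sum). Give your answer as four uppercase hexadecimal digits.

AA35

One's-complement addition (fold any carry out of bit 15 back into bit 0):
  0x57B3 + 0x7A8E = 0x0D241
  0xD241 + 0x10F0 = 0x0E331
  0xE331 + 0x7298 = 0x155C9 → wrap carry → 0x55CA
One's-complement sum = 0x55CA.
Checksum = ~0x55CA & 0xFFFF = 0xAA35.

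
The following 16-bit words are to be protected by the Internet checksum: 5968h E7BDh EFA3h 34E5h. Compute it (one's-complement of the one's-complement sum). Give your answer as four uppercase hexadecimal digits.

One's-complement addition (fold any carry out of bit 15 back into bit 0):
  0x5968 + 0xE7BD = 0x14125 → wrap carry → 0x4126
  0x4126 + 0xEFA3 = 0x130C9 → wrap carry → 0x30CA
  0x30CA + 0x34E5 = 0x065AF
One's-complement sum = 0x65AF.
Checksum = ~0x65AF & 0xFFFF = 0x9A50.

9A50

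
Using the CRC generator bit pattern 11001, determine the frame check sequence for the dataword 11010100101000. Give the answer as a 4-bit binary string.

Append 4 zeros: 110101001010000000. Divide by 11001 (XOR where the leading bit is 1):
  pos 0: 11010 XOR 11001 = 00011
  pos 3: 11100 XOR 11001 = 00101
  pos 5: 10110 XOR 11001 = 01111
  pos 6: 11111 XOR 11001 = 00110
  pos 8: 11000 XOR 11001 = 00001
  pos 12: 10000 XOR 11001 = 01001
  pos 13: 10010 XOR 11001 = 01011
Remainder (last 4 bits) = 1011. This is the CRC / FCS.

1011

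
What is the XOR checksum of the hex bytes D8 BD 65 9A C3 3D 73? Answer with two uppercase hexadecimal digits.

17

XOR the bytes together:
  start with 0xD8
  0xD8 ⊕ 0xBD = 0x65
  0x65 ⊕ 0x65 = 0x00
  0x00 ⊕ 0x9A = 0x9A
  0x9A ⊕ 0xC3 = 0x59
  0x59 ⊕ 0x3D = 0x64
  0x64 ⊕ 0x73 = 0x17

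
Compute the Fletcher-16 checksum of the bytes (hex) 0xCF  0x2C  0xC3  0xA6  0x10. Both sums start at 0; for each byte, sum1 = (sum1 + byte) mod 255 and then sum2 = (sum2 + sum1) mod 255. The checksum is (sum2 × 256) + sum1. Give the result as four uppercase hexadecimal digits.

6876

Running sums (mod 255):
  after byte 0 (0xCF): sum1=207, sum2=207
  after byte 1 (0x2C): sum1=251, sum2=203
  after byte 2 (0xC3): sum1=191, sum2=139
  after byte 3 (0xA6): sum1=102, sum2=241
  after byte 4 (0x10): sum1=118, sum2=104
Checksum = sum2·256 + sum1 = 104·256 + 118 = 26742 = 0x6876.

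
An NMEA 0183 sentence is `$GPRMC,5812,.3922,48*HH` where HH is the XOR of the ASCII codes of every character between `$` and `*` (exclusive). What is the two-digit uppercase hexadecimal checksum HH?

XOR the ASCII codes of the payload characters:
  'G' = 0x47 → acc = 0x47
  'P' = 0x50 → acc = 0x17
  'R' = 0x52 → acc = 0x45
  'M' = 0x4D → acc = 0x08
  'C' = 0x43 → acc = 0x4B
  ',' = 0x2C → acc = 0x67
  '5' = 0x35 → acc = 0x52
  '8' = 0x38 → acc = 0x6A
  '1' = 0x31 → acc = 0x5B
  '2' = 0x32 → acc = 0x69
  ',' = 0x2C → acc = 0x45
  '.' = 0x2E → acc = 0x6B
  '3' = 0x33 → acc = 0x58
  '9' = 0x39 → acc = 0x61
  '2' = 0x32 → acc = 0x53
  '2' = 0x32 → acc = 0x61
  ',' = 0x2C → acc = 0x4D
  '4' = 0x34 → acc = 0x79
  '8' = 0x38 → acc = 0x41
Checksum = 0x41.

41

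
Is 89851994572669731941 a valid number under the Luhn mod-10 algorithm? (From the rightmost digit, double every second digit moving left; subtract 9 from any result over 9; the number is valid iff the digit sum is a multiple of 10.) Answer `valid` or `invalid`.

valid

From the right, keep odd positions and double even positions (subtract 9 from any doubled value over 9):
  doubled (positions 2,4,...): 8 2 5 3 4 1 9 2 7 7 → sum 48
  kept (positions 1,3,...): 1 9 3 9 6 7 4 9 5 9 → sum 62
Total = 110.
110 mod 10 = 0, so the number is valid.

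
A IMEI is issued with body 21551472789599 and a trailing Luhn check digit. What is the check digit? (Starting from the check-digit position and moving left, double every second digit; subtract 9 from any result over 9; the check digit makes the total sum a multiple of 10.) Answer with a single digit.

8

Partial digits right→left: 9 9 5 9 8 7 2 7 4 1 5 5 1 2
Double every second digit counting from the check-digit position (so the 1st, 3rd, 5th, ... of the partial from the right).
  doubled (with −9 where >9): 9 1 7 4 8 1 2 → sum 32
  kept as-is: 9 9 7 7 1 5 2 → sum 40
Total = 32 + 40 = 72.
Check digit = (10 − (72 mod 10)) mod 10 = 8.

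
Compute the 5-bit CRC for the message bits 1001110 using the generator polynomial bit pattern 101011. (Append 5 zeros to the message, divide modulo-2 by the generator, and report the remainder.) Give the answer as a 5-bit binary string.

10010

Append 5 zeros: 100111000000. Divide by 101011 (XOR where the leading bit is 1):
  pos 0: 100111 XOR 101011 = 001100
  pos 2: 110000 XOR 101011 = 011011
  pos 3: 110110 XOR 101011 = 011101
  pos 4: 111010 XOR 101011 = 010001
  pos 5: 100010 XOR 101011 = 001001
Remainder (last 5 bits) = 10010. This is the CRC / FCS.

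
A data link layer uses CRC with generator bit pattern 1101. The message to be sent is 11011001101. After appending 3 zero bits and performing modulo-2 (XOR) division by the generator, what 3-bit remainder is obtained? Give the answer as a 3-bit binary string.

Append 3 zeros: 11011001101000. Divide by 1101 (XOR where the leading bit is 1):
  pos 0: 1101 XOR 1101 = 0000
  pos 4: 1001 XOR 1101 = 0100
  pos 5: 1001 XOR 1101 = 0100
  pos 6: 1000 XOR 1101 = 0101
  pos 7: 1011 XOR 1101 = 0110
  pos 8: 1100 XOR 1101 = 0001
Remainder (last 3 bits) = 100. This is the CRC / FCS.

100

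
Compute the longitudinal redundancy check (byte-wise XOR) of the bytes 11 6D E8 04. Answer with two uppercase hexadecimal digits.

XOR the bytes together:
  start with 0x11
  0x11 ⊕ 0x6D = 0x7C
  0x7C ⊕ 0xE8 = 0x94
  0x94 ⊕ 0x04 = 0x90

90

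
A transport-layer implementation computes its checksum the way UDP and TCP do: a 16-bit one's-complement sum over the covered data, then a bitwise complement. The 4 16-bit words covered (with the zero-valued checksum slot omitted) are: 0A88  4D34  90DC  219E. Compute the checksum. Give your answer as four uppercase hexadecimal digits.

F5C8

One's-complement addition (fold any carry out of bit 15 back into bit 0):
  0x0A88 + 0x4D34 = 0x057BC
  0x57BC + 0x90DC = 0x0E898
  0xE898 + 0x219E = 0x10A36 → wrap carry → 0x0A37
One's-complement sum = 0x0A37.
Checksum = ~0x0A37 & 0xFFFF = 0xF5C8.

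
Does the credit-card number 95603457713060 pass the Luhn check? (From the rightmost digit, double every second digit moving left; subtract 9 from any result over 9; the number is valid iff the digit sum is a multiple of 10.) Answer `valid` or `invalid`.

From the right, keep odd positions and double even positions (subtract 9 from any doubled value over 9):
  doubled (positions 2,4,...): 3 6 5 1 6 3 9 → sum 33
  kept (positions 1,3,...): 0 0 1 7 4 0 5 → sum 17
Total = 50.
50 mod 10 = 0, so the number is valid.

valid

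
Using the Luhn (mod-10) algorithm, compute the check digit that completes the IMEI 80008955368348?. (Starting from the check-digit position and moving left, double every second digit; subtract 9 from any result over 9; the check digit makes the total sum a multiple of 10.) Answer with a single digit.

8

Partial digits right→left: 8 4 3 8 6 3 5 5 9 8 0 0 0 8
Double every second digit counting from the check-digit position (so the 1st, 3rd, 5th, ... of the partial from the right).
  doubled (with −9 where >9): 7 6 3 1 9 0 0 → sum 26
  kept as-is: 4 8 3 5 8 0 8 → sum 36
Total = 26 + 36 = 62.
Check digit = (10 − (62 mod 10)) mod 10 = 8.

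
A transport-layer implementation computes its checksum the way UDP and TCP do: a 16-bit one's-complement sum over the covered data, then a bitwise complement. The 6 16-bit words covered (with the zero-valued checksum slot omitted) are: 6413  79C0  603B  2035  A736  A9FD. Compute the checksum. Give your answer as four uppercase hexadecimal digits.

5087

One's-complement addition (fold any carry out of bit 15 back into bit 0):
  0x6413 + 0x79C0 = 0x0DDD3
  0xDDD3 + 0x603B = 0x13E0E → wrap carry → 0x3E0F
  0x3E0F + 0x2035 = 0x05E44
  0x5E44 + 0xA736 = 0x1057A → wrap carry → 0x057B
  0x057B + 0xA9FD = 0x0AF78
One's-complement sum = 0xAF78.
Checksum = ~0xAF78 & 0xFFFF = 0x5087.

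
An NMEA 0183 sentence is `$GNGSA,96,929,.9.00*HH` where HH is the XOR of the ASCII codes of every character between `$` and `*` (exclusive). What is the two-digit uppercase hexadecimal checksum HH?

XOR the ASCII codes of the payload characters:
  'G' = 0x47 → acc = 0x47
  'N' = 0x4E → acc = 0x09
  'G' = 0x47 → acc = 0x4E
  'S' = 0x53 → acc = 0x1D
  'A' = 0x41 → acc = 0x5C
  ',' = 0x2C → acc = 0x70
  '9' = 0x39 → acc = 0x49
  '6' = 0x36 → acc = 0x7F
  ',' = 0x2C → acc = 0x53
  '9' = 0x39 → acc = 0x6A
  '2' = 0x32 → acc = 0x58
  '9' = 0x39 → acc = 0x61
  ',' = 0x2C → acc = 0x4D
  '.' = 0x2E → acc = 0x63
  '9' = 0x39 → acc = 0x5A
  '.' = 0x2E → acc = 0x74
  '0' = 0x30 → acc = 0x44
  '0' = 0x30 → acc = 0x74
Checksum = 0x74.

74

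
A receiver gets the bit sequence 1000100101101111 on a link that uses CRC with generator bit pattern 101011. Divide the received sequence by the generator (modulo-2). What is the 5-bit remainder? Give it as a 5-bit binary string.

10000

Modulo-2 division of 1000100101101111 by 101011:
  pos 0: 100010 XOR 101011 = 001001
  pos 2: 100101 XOR 101011 = 001110
  pos 4: 111001 XOR 101011 = 010010
  pos 5: 100101 XOR 101011 = 001110
  pos 7: 111001 XOR 101011 = 010010
  pos 8: 100101 XOR 101011 = 001110
  pos 10: 111011 XOR 101011 = 010000
Remainder = 10000 (nonzero — an error is detected).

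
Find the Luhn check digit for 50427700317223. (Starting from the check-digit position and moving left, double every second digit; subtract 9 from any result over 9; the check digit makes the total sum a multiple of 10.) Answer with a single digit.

1

Partial digits right→left: 3 2 2 7 1 3 0 0 7 7 2 4 0 5
Double every second digit counting from the check-digit position (so the 1st, 3rd, 5th, ... of the partial from the right).
  doubled (with −9 where >9): 6 4 2 0 5 4 0 → sum 21
  kept as-is: 2 7 3 0 7 4 5 → sum 28
Total = 21 + 28 = 49.
Check digit = (10 − (49 mod 10)) mod 10 = 1.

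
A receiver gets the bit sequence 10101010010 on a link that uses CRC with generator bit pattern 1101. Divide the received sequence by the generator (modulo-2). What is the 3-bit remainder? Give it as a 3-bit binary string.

100

Modulo-2 division of 10101010010 by 1101:
  pos 0: 1010 XOR 1101 = 0111
  pos 1: 1111 XOR 1101 = 0010
  pos 3: 1001 XOR 1101 = 0100
  pos 4: 1000 XOR 1101 = 0101
  pos 5: 1010 XOR 1101 = 0111
  pos 6: 1111 XOR 1101 = 0010
Remainder = 100 (nonzero — an error is detected).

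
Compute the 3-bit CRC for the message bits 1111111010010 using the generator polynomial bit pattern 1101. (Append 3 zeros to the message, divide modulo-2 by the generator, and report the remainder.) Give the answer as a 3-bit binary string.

Append 3 zeros: 1111111010010000. Divide by 1101 (XOR where the leading bit is 1):
  pos 0: 1111 XOR 1101 = 0010
  pos 2: 1011 XOR 1101 = 0110
  pos 3: 1101 XOR 1101 = 0000
  pos 8: 1001 XOR 1101 = 0100
  pos 9: 1000 XOR 1101 = 0101
  pos 10: 1010 XOR 1101 = 0111
  pos 11: 1110 XOR 1101 = 0011
Remainder (last 3 bits) = 110. This is the CRC / FCS.

110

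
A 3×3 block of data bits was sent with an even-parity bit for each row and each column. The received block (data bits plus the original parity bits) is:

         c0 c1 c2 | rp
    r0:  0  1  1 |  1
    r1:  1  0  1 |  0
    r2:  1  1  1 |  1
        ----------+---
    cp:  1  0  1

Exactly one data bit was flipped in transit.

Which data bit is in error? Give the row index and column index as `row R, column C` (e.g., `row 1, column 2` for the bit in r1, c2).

row 0, column 0

Recompute each row's even parity and compare to rp:
  r0: data parity 0, sent rp 1 → mismatch
  r1: data parity 0, sent rp 0 → ok
  r2: data parity 1, sent rp 1 → ok
Recompute each column's even parity and compare to cp:
  c0: data parity 0, sent cp 1 → mismatch
  c1: data parity 0, sent cp 0 → ok
  c2: data parity 1, sent cp 1 → ok
Exactly one row (r0) and one column (c0) fail → the flipped bit is at their intersection.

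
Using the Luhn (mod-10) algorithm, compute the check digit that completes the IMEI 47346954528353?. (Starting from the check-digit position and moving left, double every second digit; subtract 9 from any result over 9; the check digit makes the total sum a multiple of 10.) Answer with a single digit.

Partial digits right→left: 3 5 3 8 2 5 4 5 9 6 4 3 7 4
Double every second digit counting from the check-digit position (so the 1st, 3rd, 5th, ... of the partial from the right).
  doubled (with −9 where >9): 6 6 4 8 9 8 5 → sum 46
  kept as-is: 5 8 5 5 6 3 4 → sum 36
Total = 46 + 36 = 82.
Check digit = (10 − (82 mod 10)) mod 10 = 8.

8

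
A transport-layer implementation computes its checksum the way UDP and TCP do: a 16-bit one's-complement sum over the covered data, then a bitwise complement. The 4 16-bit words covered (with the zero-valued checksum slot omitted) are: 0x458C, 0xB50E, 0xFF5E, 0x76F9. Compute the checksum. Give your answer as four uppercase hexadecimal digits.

One's-complement addition (fold any carry out of bit 15 back into bit 0):
  0x458C + 0xB50E = 0x0FA9A
  0xFA9A + 0xFF5E = 0x1F9F8 → wrap carry → 0xF9F9
  0xF9F9 + 0x76F9 = 0x170F2 → wrap carry → 0x70F3
One's-complement sum = 0x70F3.
Checksum = ~0x70F3 & 0xFFFF = 0x8F0C.

8F0C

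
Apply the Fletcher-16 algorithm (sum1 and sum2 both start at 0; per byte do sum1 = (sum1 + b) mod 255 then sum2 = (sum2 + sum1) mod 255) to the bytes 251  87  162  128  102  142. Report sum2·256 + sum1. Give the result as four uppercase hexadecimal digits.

046B

Running sums (mod 255):
  after byte 0 (251): sum1=251, sum2=251
  after byte 1 (87): sum1=83, sum2=79
  after byte 2 (162): sum1=245, sum2=69
  after byte 3 (128): sum1=118, sum2=187
  after byte 4 (102): sum1=220, sum2=152
  after byte 5 (142): sum1=107, sum2=4
Checksum = sum2·256 + sum1 = 4·256 + 107 = 1131 = 0x046B.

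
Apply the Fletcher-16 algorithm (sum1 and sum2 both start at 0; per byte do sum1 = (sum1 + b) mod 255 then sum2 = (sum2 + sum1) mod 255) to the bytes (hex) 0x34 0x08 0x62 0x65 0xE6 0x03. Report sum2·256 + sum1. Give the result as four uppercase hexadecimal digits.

EBED

Running sums (mod 255):
  after byte 0 (0x34): sum1=52, sum2=52
  after byte 1 (0x08): sum1=60, sum2=112
  after byte 2 (0x62): sum1=158, sum2=15
  after byte 3 (0x65): sum1=4, sum2=19
  after byte 4 (0xE6): sum1=234, sum2=253
  after byte 5 (0x03): sum1=237, sum2=235
Checksum = sum2·256 + sum1 = 235·256 + 237 = 60397 = 0xEBED.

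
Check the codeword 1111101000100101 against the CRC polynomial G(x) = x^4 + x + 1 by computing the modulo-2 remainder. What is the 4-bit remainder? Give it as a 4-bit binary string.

Modulo-2 division of 1111101000100101 by 10011:
  pos 0: 11111 XOR 10011 = 01100
  pos 1: 11000 XOR 10011 = 01011
  pos 2: 10111 XOR 10011 = 00100
  pos 4: 10000 XOR 10011 = 00011
  pos 7: 11010 XOR 10011 = 01001
  pos 8: 10010 XOR 10011 = 00001
Remainder = 1101 (nonzero — an error is detected).

1101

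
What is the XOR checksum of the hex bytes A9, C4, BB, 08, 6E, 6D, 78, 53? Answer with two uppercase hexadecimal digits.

F6

XOR the bytes together:
  start with 0xA9
  0xA9 ⊕ 0xC4 = 0x6D
  0x6D ⊕ 0xBB = 0xD6
  0xD6 ⊕ 0x08 = 0xDE
  0xDE ⊕ 0x6E = 0xB0
  0xB0 ⊕ 0x6D = 0xDD
  0xDD ⊕ 0x78 = 0xA5
  0xA5 ⊕ 0x53 = 0xF6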